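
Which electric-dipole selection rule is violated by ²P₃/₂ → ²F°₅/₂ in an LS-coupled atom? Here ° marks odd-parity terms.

the ΔL = 0, ±1 rule

Initial level: S=1/2, L=1, J=3/2, parity even. Final level: S=1/2, L=3, J=5/2, parity odd.
Parity must change: even → odd — ✓.
ΔS = 0: S: 1/2 → 1/2 — ✓.
ΔL = 0, ±1 (not L=0↔0): L: 1 → 3, ΔL = +2 — ✗.
ΔJ = 0, ±1 (not J=0↔0): J: 3/2 → 5/2, ΔJ = +1 — ✓.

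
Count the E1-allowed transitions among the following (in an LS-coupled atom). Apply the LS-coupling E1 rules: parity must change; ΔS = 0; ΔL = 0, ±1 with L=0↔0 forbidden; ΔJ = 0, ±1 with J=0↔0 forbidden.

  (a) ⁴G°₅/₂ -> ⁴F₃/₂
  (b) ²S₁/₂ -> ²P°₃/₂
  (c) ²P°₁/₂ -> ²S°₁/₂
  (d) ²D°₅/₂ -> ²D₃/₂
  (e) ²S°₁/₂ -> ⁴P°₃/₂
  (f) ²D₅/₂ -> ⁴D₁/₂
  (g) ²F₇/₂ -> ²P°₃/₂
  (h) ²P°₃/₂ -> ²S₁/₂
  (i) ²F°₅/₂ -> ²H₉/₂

(a) allowed
(b) allowed
(c) forbidden (parity fails)
(d) allowed
(e) forbidden (parity, ΔS fail)
(f) forbidden (parity, ΔS, ΔJ fail)
(g) forbidden (ΔL, ΔJ fail)
(h) allowed
(i) forbidden (ΔL, ΔJ fail)
Total allowed: 4 of 9.

4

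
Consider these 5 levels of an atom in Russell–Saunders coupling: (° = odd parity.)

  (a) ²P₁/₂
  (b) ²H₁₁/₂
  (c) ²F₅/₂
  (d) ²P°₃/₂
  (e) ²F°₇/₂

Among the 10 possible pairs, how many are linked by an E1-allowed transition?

2

(a)–(b): forbidden (parity, ΔL, ΔJ).
(a)–(c): forbidden (parity, ΔL, ΔJ).
(a)–(d): allowed.
(a)–(e): forbidden (ΔL, ΔJ).
(b)–(c): forbidden (parity, ΔL, ΔJ).
(b)–(d): forbidden (ΔL, ΔJ).
(b)–(e): forbidden (ΔL, ΔJ).
(c)–(d): forbidden (ΔL).
(c)–(e): allowed.
(d)–(e): forbidden (parity, ΔL, ΔJ).
Allowed pairs: 2 of 10.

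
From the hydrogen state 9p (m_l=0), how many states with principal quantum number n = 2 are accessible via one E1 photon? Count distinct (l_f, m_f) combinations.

E1 requires Δl = ±1, so l_f ∈ {0, 2}; with 0 ≤ l_f ≤ n_f−1 = 1, the allowed l_f values are {0}.
For l_f = 0: m_f ∈ {m_i−1, m_i, m_i+1} ∩ [−0, 0] = {0} → 1 state.
Total: 1.

1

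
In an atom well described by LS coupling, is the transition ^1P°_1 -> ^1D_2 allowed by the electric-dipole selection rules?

Reading off the term symbols: S 0→0, L 1→2, J 1→2, parity odd→even.
Parity must change: odd → even — passes.
ΔS = 0: S: 0 → 0 — passes.
ΔL = 0, ±1 (not L=0↔0): L: 1 → 2, ΔL = +1 — passes.
ΔJ = 0, ±1 (not J=0↔0): J: 1 → 2, ΔJ = +1 — passes.
All four E1 rules are satisfied.

allowed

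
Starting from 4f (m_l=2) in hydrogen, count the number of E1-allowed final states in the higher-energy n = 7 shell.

E1 requires Δl = ±1, so l_f ∈ {2, 4}; with 0 ≤ l_f ≤ n_f−1 = 6, the allowed l_f values are {2, 4}.
For l_f = 2: m_f ∈ {m_i−1, m_i, m_i+1} ∩ [−2, 2] = {1, 2} → 2 states.
For l_f = 4: m_f ∈ {m_i−1, m_i, m_i+1} ∩ [−4, 4] = {1, 2, 3} → 3 states.
Total: 5.

5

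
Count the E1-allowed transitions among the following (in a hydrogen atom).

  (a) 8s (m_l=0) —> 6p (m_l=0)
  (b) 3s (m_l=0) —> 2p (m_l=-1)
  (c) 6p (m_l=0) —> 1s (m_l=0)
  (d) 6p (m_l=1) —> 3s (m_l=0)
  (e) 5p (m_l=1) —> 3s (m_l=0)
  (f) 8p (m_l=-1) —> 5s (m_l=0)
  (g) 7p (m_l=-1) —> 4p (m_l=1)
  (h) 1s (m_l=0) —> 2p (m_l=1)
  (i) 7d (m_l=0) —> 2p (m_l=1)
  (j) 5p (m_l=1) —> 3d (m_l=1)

9

(a) allowed
(b) allowed
(c) allowed
(d) allowed
(e) allowed
(f) allowed
(g) forbidden — Δl = +0 (E1 requires Δl = ±1); Δm_l = +2 (E1 requires Δm_l = 0, ±1)
(h) allowed
(i) allowed
(j) allowed
Total allowed: 9 of 10.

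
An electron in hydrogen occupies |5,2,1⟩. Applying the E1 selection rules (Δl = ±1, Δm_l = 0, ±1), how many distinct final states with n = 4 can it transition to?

5

E1 requires Δl = ±1, so l_f ∈ {1, 3}; with 0 ≤ l_f ≤ n_f−1 = 3, the allowed l_f values are {1, 3}.
For l_f = 1: m_f ∈ {m_i−1, m_i, m_i+1} ∩ [−1, 1] = {0, 1} → 2 states.
For l_f = 3: m_f ∈ {m_i−1, m_i, m_i+1} ∩ [−3, 3] = {0, 1, 2} → 3 states.
Total: 5.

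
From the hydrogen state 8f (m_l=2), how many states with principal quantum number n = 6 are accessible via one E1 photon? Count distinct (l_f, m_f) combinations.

E1 requires Δl = ±1, so l_f ∈ {2, 4}; with 0 ≤ l_f ≤ n_f−1 = 5, the allowed l_f values are {2, 4}.
For l_f = 2: m_f ∈ {m_i−1, m_i, m_i+1} ∩ [−2, 2] = {1, 2} → 2 states.
For l_f = 4: m_f ∈ {m_i−1, m_i, m_i+1} ∩ [−4, 4] = {1, 2, 3} → 3 states.
Total: 5.

5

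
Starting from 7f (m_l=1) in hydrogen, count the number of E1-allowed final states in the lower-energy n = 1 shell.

0

E1 requires l_f ∈ {2, 4}, but neither lies in [0, 0], so no final state is reachable.
Total: 0.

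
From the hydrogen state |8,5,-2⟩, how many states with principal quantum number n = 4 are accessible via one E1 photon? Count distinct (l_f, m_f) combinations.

0

E1 requires l_f ∈ {4, 6}, but neither lies in [0, 3], so no final state is reachable.
Total: 0.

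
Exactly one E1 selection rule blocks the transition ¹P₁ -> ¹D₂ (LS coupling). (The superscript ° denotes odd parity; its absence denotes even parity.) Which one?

parity

Reading off the term symbols: S 0→0, L 1→2, J 1→2, parity even→even.
ΔS = 0: S: 0 → 0 — ✓.
Parity must change: even → even — ✗.
ΔJ = 0, ±1 (not J=0↔0): J: 1 → 2, ΔJ = +1 — ✓.
ΔL = 0, ±1 (not L=0↔0): L: 1 → 2, ΔL = +1 — ✓.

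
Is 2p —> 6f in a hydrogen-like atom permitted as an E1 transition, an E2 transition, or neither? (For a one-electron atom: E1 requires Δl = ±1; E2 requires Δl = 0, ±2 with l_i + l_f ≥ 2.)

E2

Δl = 3 − 1 = +2; l_i + l_f = 4.
E1 (Δl = ±1): not satisfied.
E2 (Δl = 0,±2, l_i+l_f ≥ 2): satisfied.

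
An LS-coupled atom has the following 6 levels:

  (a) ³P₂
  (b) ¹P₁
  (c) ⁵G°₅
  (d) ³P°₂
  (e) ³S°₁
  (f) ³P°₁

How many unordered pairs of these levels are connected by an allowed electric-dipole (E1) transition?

3

(a)–(b): forbidden (parity, ΔS).
(a)–(c): forbidden (ΔS, ΔL, ΔJ).
(a)–(d): allowed.
(a)–(e): allowed.
(a)–(f): allowed.
(b)–(c): forbidden (ΔS, ΔL, ΔJ).
(b)–(d): forbidden (ΔS).
(b)–(e): forbidden (ΔS).
(b)–(f): forbidden (ΔS).
(c)–(d): forbidden (parity, ΔS, ΔL, ΔJ).
(c)–(e): forbidden (parity, ΔS, ΔL, ΔJ).
(c)–(f): forbidden (parity, ΔS, ΔL, ΔJ).
(d)–(e): forbidden (parity).
(d)–(f): forbidden (parity).
(e)–(f): forbidden (parity).
Allowed pairs: 3 of 15.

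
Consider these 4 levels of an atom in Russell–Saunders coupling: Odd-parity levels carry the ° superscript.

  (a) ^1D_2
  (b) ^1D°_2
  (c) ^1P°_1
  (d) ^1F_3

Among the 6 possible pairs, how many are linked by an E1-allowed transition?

(a)–(b): allowed.
(a)–(c): allowed.
(a)–(d): forbidden (parity).
(b)–(c): forbidden (parity).
(b)–(d): allowed.
(c)–(d): forbidden (ΔL, ΔJ).
Allowed pairs: 3 of 6.

3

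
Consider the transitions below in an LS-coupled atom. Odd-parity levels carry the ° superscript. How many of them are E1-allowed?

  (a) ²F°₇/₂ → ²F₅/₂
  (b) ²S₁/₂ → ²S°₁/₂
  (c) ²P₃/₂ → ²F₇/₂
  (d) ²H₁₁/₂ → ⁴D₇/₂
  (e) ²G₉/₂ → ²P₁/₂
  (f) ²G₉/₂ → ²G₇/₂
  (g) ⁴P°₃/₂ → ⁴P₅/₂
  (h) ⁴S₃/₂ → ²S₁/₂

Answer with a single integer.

(a) allowed
(b) forbidden (ΔL fails)
(c) forbidden (parity, ΔL, ΔJ fail)
(d) forbidden (parity, ΔS, ΔL, ΔJ fail)
(e) forbidden (parity, ΔL, ΔJ fail)
(f) forbidden (parity fails)
(g) allowed
(h) forbidden (parity, ΔS, ΔL fail)
Total allowed: 2 of 8.

2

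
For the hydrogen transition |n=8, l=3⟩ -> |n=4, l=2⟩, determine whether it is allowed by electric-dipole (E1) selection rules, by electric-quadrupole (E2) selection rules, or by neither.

Δl = 2 − 3 = -1; l_i + l_f = 5.
E1 (Δl = ±1): satisfied.
E2 (Δl = 0,±2, l_i+l_f ≥ 2): not satisfied.

E1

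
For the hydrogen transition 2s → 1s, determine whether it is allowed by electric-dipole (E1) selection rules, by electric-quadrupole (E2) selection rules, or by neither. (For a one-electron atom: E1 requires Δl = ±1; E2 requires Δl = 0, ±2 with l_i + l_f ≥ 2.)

neither

Δl = 0 − 0 = +0; l_i + l_f = 0.
E1 (Δl = ±1): not satisfied.
E2 (Δl = 0,±2, l_i+l_f ≥ 2): not satisfied.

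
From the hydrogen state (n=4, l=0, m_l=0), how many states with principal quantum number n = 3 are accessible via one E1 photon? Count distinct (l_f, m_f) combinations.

3

E1 requires Δl = ±1, so l_f ∈ {-1, 1}; with 0 ≤ l_f ≤ n_f−1 = 2, the allowed l_f values are {1}.
For l_f = 1: m_f ∈ {m_i−1, m_i, m_i+1} ∩ [−1, 1] = {-1, 0, 1} → 3 states.
Total: 3.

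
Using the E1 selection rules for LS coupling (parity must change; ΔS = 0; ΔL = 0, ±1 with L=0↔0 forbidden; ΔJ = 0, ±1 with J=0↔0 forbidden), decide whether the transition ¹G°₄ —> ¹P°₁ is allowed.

Parity must change: odd → odd — fails.
ΔS = 0: S: 0 → 0 — ok.
ΔJ = 0, ±1 (not J=0↔0): J: 4 → 1, ΔJ = -3 — fails.
ΔL = 0, ±1 (not L=0↔0): L: 4 → 1, ΔL = -3 — fails.
Rule(s) violated: parity, ΔL, ΔJ.

forbidden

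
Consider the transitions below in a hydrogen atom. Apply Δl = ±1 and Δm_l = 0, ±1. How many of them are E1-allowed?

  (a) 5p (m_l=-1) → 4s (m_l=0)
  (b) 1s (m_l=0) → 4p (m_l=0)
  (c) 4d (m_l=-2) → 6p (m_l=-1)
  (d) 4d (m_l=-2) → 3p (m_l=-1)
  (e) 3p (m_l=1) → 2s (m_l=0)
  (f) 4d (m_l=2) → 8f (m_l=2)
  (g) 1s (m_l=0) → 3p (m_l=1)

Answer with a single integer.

(a) allowed
(b) allowed
(c) allowed
(d) allowed
(e) allowed
(f) allowed
(g) allowed
Total allowed: 7 of 7.

7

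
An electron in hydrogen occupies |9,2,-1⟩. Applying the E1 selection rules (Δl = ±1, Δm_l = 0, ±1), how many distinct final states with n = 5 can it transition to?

E1 requires Δl = ±1, so l_f ∈ {1, 3}; with 0 ≤ l_f ≤ n_f−1 = 4, the allowed l_f values are {1, 3}.
For l_f = 1: m_f ∈ {m_i−1, m_i, m_i+1} ∩ [−1, 1] = {-1, 0} → 2 states.
For l_f = 3: m_f ∈ {m_i−1, m_i, m_i+1} ∩ [−3, 3] = {-2, -1, 0} → 3 states.
Total: 5.

5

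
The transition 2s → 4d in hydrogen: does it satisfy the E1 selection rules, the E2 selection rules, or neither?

Δl = 2 − 0 = +2; l_i + l_f = 2.
E1 (Δl = ±1): not satisfied.
E2 (Δl = 0,±2, l_i+l_f ≥ 2): satisfied.

E2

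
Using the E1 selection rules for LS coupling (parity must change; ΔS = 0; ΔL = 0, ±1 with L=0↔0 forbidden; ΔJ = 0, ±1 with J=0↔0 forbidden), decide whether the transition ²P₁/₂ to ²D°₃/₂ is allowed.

allowed

Initial level: S=1/2, L=1, J=1/2, parity even. Final level: S=1/2, L=2, J=3/2, parity odd.
Parity must change: even → odd — passes.
ΔL = 0, ±1 (not L=0↔0): L: 1 → 2, ΔL = +1 — passes.
ΔS = 0: S: 1/2 → 1/2 — passes.
ΔJ = 0, ±1 (not J=0↔0): J: 1/2 → 3/2, ΔJ = +1 — passes.
All four E1 rules are satisfied.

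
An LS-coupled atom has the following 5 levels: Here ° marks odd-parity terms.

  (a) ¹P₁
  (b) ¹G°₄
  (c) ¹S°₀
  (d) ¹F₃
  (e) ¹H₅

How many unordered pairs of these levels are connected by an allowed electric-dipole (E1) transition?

(a)–(b): forbidden (ΔL, ΔJ).
(a)–(c): allowed.
(a)–(d): forbidden (parity, ΔL, ΔJ).
(a)–(e): forbidden (parity, ΔL, ΔJ).
(b)–(c): forbidden (parity, ΔL, ΔJ).
(b)–(d): allowed.
(b)–(e): allowed.
(c)–(d): forbidden (ΔL, ΔJ).
(c)–(e): forbidden (ΔL, ΔJ).
(d)–(e): forbidden (parity, ΔL, ΔJ).
Allowed pairs: 3 of 10.

3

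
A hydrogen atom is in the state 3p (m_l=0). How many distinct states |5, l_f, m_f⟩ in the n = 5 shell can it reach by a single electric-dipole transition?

E1 requires Δl = ±1, so l_f ∈ {0, 2}; with 0 ≤ l_f ≤ n_f−1 = 4, the allowed l_f values are {0, 2}.
For l_f = 0: m_f ∈ {m_i−1, m_i, m_i+1} ∩ [−0, 0] = {0} → 1 state.
For l_f = 2: m_f ∈ {m_i−1, m_i, m_i+1} ∩ [−2, 2] = {-1, 0, 1} → 3 states.
Total: 4.

4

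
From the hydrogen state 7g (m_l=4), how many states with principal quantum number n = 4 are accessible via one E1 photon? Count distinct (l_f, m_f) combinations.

E1 requires Δl = ±1, so l_f ∈ {3, 5}; with 0 ≤ l_f ≤ n_f−1 = 3, the allowed l_f values are {3}.
For l_f = 3: m_f ∈ {m_i−1, m_i, m_i+1} ∩ [−3, 3] = {3} → 1 state.
Total: 1.

1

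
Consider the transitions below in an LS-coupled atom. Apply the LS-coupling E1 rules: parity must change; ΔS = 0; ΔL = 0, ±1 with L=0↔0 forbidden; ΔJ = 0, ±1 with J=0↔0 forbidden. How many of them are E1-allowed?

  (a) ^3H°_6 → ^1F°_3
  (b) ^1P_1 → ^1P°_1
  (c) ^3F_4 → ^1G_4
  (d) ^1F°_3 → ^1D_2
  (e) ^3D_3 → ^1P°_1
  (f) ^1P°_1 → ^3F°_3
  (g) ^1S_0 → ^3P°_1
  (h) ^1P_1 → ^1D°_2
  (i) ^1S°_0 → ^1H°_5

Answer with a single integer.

(a) forbidden (parity, ΔS, ΔL, ΔJ fail)
(b) allowed
(c) forbidden (parity, ΔS fail)
(d) allowed
(e) forbidden (ΔS, ΔJ fail)
(f) forbidden (parity, ΔS, ΔL, ΔJ fail)
(g) forbidden (ΔS fails)
(h) allowed
(i) forbidden (parity, ΔL, ΔJ fail)
Total allowed: 3 of 9.

3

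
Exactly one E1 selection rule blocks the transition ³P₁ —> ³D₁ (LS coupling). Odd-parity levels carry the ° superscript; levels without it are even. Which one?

parity

Parity must change: even → even — fails.
ΔS = 0: S: 1 → 1 — passes.
ΔL = 0, ±1 (not L=0↔0): L: 1 → 2, ΔL = +1 — passes.
ΔJ = 0, ±1 (not J=0↔0): J: 1 → 1, ΔJ = +0 — passes.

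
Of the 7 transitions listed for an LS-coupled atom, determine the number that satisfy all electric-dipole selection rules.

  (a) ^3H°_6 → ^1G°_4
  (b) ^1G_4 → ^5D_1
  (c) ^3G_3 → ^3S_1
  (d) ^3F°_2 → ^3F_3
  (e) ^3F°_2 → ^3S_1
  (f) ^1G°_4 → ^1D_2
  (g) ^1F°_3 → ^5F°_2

1

(a) forbidden (parity, ΔS, ΔJ fail)
(b) forbidden (parity, ΔS, ΔL, ΔJ fail)
(c) forbidden (parity, ΔL, ΔJ fail)
(d) allowed
(e) forbidden (ΔL fails)
(f) forbidden (ΔL, ΔJ fail)
(g) forbidden (parity, ΔS fail)
Total allowed: 1 of 7.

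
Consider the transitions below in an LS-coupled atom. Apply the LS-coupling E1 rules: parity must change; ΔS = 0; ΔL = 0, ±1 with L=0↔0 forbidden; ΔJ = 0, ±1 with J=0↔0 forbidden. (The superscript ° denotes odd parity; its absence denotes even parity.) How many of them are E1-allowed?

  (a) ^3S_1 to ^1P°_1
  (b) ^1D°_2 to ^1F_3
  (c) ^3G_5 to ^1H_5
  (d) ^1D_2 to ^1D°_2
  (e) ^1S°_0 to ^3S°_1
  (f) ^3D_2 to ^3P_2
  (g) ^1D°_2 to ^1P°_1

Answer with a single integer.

(a) forbidden (ΔS fails)
(b) allowed
(c) forbidden (parity, ΔS fail)
(d) allowed
(e) forbidden (parity, ΔS, ΔL fail)
(f) forbidden (parity fails)
(g) forbidden (parity fails)
Total allowed: 2 of 7.

2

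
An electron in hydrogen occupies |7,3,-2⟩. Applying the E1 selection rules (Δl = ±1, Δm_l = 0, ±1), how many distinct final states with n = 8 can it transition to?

E1 requires Δl = ±1, so l_f ∈ {2, 4}; with 0 ≤ l_f ≤ n_f−1 = 7, the allowed l_f values are {2, 4}.
For l_f = 2: m_f ∈ {m_i−1, m_i, m_i+1} ∩ [−2, 2] = {-2, -1} → 2 states.
For l_f = 4: m_f ∈ {m_i−1, m_i, m_i+1} ∩ [−4, 4] = {-3, -2, -1} → 3 states.
Total: 5.

5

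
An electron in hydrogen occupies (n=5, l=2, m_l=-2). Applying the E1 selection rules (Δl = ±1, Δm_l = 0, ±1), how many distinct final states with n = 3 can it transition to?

1

E1 requires Δl = ±1, so l_f ∈ {1, 3}; with 0 ≤ l_f ≤ n_f−1 = 2, the allowed l_f values are {1}.
For l_f = 1: m_f ∈ {m_i−1, m_i, m_i+1} ∩ [−1, 1] = {-1} → 1 state.
Total: 1.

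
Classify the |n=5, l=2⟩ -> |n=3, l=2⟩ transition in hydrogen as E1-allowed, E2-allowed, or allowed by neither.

E2

Δl = 2 − 2 = +0; l_i + l_f = 4.
E1 (Δl = ±1): not satisfied.
E2 (Δl = 0,±2, l_i+l_f ≥ 2): satisfied.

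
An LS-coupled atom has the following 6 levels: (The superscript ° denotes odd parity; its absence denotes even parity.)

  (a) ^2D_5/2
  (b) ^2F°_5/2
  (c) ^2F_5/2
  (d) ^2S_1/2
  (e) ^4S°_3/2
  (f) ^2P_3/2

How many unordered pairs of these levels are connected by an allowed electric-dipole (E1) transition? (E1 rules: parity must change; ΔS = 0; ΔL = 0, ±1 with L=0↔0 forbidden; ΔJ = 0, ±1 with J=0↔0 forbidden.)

2

(a)–(b): allowed.
(a)–(c): forbidden (parity).
(a)–(d): forbidden (parity, ΔL, ΔJ).
(a)–(e): forbidden (ΔS, ΔL).
(a)–(f): forbidden (parity).
(b)–(c): allowed.
(b)–(d): forbidden (ΔL, ΔJ).
(b)–(e): forbidden (parity, ΔS, ΔL).
(b)–(f): forbidden (ΔL).
(c)–(d): forbidden (parity, ΔL, ΔJ).
(c)–(e): forbidden (ΔS, ΔL).
(c)–(f): forbidden (parity, ΔL).
(d)–(e): forbidden (ΔS, ΔL).
(d)–(f): forbidden (parity).
(e)–(f): forbidden (ΔS).
Allowed pairs: 2 of 15.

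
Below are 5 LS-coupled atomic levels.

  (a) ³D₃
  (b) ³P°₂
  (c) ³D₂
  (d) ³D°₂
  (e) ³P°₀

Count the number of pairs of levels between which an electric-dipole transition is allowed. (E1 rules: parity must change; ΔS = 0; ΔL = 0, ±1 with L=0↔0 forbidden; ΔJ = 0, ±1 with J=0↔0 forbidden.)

(a)–(b): allowed.
(a)–(c): forbidden (parity).
(a)–(d): allowed.
(a)–(e): forbidden (ΔJ).
(b)–(c): allowed.
(b)–(d): forbidden (parity).
(b)–(e): forbidden (parity, ΔJ).
(c)–(d): allowed.
(c)–(e): forbidden (ΔJ).
(d)–(e): forbidden (parity, ΔJ).
Allowed pairs: 4 of 10.

4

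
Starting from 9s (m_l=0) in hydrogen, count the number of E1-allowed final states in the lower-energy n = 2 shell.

3

E1 requires Δl = ±1, so l_f ∈ {-1, 1}; with 0 ≤ l_f ≤ n_f−1 = 1, the allowed l_f values are {1}.
For l_f = 1: m_f ∈ {m_i−1, m_i, m_i+1} ∩ [−1, 1] = {-1, 0, 1} → 3 states.
Total: 3.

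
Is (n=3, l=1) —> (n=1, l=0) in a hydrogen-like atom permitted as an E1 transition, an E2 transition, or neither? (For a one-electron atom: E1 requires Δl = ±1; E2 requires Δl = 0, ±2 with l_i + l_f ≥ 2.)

E1

Δl = 0 − 1 = -1; l_i + l_f = 1.
E1 (Δl = ±1): satisfied.
E2 (Δl = 0,±2, l_i+l_f ≥ 2): not satisfied.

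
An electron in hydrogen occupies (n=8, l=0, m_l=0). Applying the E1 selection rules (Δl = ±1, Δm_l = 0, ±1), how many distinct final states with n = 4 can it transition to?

E1 requires Δl = ±1, so l_f ∈ {-1, 1}; with 0 ≤ l_f ≤ n_f−1 = 3, the allowed l_f values are {1}.
For l_f = 1: m_f ∈ {m_i−1, m_i, m_i+1} ∩ [−1, 1] = {-1, 0, 1} → 3 states.
Total: 3.

3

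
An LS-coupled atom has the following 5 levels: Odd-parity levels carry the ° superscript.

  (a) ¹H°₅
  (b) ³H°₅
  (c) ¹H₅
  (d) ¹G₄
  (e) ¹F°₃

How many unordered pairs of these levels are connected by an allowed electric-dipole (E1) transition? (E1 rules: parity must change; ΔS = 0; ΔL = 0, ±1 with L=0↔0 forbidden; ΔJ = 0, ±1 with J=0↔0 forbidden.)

3

(a)–(b): forbidden (parity, ΔS).
(a)–(c): allowed.
(a)–(d): allowed.
(a)–(e): forbidden (parity, ΔL, ΔJ).
(b)–(c): forbidden (ΔS).
(b)–(d): forbidden (ΔS).
(b)–(e): forbidden (parity, ΔS, ΔL, ΔJ).
(c)–(d): forbidden (parity).
(c)–(e): forbidden (ΔL, ΔJ).
(d)–(e): allowed.
Allowed pairs: 3 of 10.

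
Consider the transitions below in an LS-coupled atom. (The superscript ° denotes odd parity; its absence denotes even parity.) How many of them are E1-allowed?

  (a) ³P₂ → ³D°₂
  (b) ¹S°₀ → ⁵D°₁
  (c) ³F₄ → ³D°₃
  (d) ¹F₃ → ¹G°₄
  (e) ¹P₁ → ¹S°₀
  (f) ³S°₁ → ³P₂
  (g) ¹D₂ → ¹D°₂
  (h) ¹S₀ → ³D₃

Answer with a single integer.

6

(a) allowed
(b) forbidden (parity, ΔS, ΔL fail)
(c) allowed
(d) allowed
(e) allowed
(f) allowed
(g) allowed
(h) forbidden (parity, ΔS, ΔL, ΔJ fail)
Total allowed: 6 of 8.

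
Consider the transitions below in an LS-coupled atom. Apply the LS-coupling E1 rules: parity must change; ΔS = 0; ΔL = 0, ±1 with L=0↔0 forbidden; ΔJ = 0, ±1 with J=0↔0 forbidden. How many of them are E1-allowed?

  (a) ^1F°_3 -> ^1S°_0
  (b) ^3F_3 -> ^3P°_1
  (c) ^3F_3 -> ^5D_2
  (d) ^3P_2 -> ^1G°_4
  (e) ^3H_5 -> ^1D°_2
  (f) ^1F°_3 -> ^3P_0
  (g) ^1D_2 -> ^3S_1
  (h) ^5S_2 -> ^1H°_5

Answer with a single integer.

(a) forbidden (parity, ΔL, ΔJ fail)
(b) forbidden (ΔL, ΔJ fail)
(c) forbidden (parity, ΔS fail)
(d) forbidden (ΔS, ΔL, ΔJ fail)
(e) forbidden (ΔS, ΔL, ΔJ fail)
(f) forbidden (ΔS, ΔL, ΔJ fail)
(g) forbidden (parity, ΔS, ΔL fail)
(h) forbidden (ΔS, ΔL, ΔJ fail)
Total allowed: 0 of 8.

0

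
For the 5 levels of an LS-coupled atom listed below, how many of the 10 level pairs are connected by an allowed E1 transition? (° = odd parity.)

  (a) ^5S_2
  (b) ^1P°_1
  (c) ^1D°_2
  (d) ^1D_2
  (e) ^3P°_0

2

(a)–(b): forbidden (ΔS).
(a)–(c): forbidden (ΔS, ΔL).
(a)–(d): forbidden (parity, ΔS, ΔL).
(a)–(e): forbidden (ΔS, ΔJ).
(b)–(c): forbidden (parity).
(b)–(d): allowed.
(b)–(e): forbidden (parity, ΔS).
(c)–(d): allowed.
(c)–(e): forbidden (parity, ΔS, ΔJ).
(d)–(e): forbidden (ΔS, ΔJ).
Allowed pairs: 2 of 10.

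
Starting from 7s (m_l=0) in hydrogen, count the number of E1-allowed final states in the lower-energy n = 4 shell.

E1 requires Δl = ±1, so l_f ∈ {-1, 1}; with 0 ≤ l_f ≤ n_f−1 = 3, the allowed l_f values are {1}.
For l_f = 1: m_f ∈ {m_i−1, m_i, m_i+1} ∩ [−1, 1] = {-1, 0, 1} → 3 states.
Total: 3.

3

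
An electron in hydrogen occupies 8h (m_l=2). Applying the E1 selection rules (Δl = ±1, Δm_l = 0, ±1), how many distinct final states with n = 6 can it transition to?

3

E1 requires Δl = ±1, so l_f ∈ {4, 6}; with 0 ≤ l_f ≤ n_f−1 = 5, the allowed l_f values are {4}.
For l_f = 4: m_f ∈ {m_i−1, m_i, m_i+1} ∩ [−4, 4] = {1, 2, 3} → 3 states.
Total: 3.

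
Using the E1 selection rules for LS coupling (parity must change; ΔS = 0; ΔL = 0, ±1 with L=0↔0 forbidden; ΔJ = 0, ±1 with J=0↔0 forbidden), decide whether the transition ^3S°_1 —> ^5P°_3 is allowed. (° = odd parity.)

Initial level: S=1, L=0, J=1, parity odd. Final level: S=2, L=1, J=3, parity odd.
Parity must change: odd → odd — ✗.
ΔS = 0: S: 1 → 2 — ✗.
ΔL = 0, ±1 (not L=0↔0): L: 0 → 1, ΔL = +1 — ✓.
ΔJ = 0, ±1 (not J=0↔0): J: 1 → 3, ΔJ = +2 — ✗.
Rule(s) violated: parity, ΔS, ΔJ.

forbidden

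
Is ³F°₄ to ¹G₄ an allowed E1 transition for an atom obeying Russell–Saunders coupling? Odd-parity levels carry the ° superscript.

forbidden

Reading off the term symbols: S 1→0, L 3→4, J 4→4, parity odd→even.
ΔJ = 0, ±1 (not J=0↔0): J: 4 → 4, ΔJ = +0 — ok.
Parity must change: odd → even — ok.
ΔL = 0, ±1 (not L=0↔0): L: 3 → 4, ΔL = +1 — ok.
ΔS = 0: S: 1 → 0 — fails.
Rule(s) violated: ΔS.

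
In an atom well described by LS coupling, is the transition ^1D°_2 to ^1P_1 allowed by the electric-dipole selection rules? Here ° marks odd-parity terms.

Initial level: S=0, L=2, J=2, parity odd. Final level: S=0, L=1, J=1, parity even.
Parity must change: odd → even — satisfied.
ΔS = 0: S: 0 → 0 — satisfied.
ΔL = 0, ±1 (not L=0↔0): L: 2 → 1, ΔL = -1 — satisfied.
ΔJ = 0, ±1 (not J=0↔0): J: 2 → 1, ΔJ = -1 — satisfied.
All four E1 rules are satisfied.

allowed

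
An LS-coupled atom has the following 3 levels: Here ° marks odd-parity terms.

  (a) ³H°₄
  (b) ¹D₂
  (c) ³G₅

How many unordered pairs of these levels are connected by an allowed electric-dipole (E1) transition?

(a)–(b): forbidden (ΔS, ΔL, ΔJ).
(a)–(c): allowed.
(b)–(c): forbidden (parity, ΔS, ΔL, ΔJ).
Allowed pairs: 1 of 3.

1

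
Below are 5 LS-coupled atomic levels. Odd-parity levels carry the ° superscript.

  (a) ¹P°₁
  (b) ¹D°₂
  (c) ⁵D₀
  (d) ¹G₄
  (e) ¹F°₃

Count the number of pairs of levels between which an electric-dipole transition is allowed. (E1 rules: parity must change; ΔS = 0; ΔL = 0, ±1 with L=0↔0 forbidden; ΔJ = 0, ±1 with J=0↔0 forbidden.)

1

(a)–(b): forbidden (parity).
(a)–(c): forbidden (ΔS).
(a)–(d): forbidden (ΔL, ΔJ).
(a)–(e): forbidden (parity, ΔL, ΔJ).
(b)–(c): forbidden (ΔS, ΔJ).
(b)–(d): forbidden (ΔL, ΔJ).
(b)–(e): forbidden (parity).
(c)–(d): forbidden (parity, ΔS, ΔL, ΔJ).
(c)–(e): forbidden (ΔS, ΔJ).
(d)–(e): allowed.
Allowed pairs: 1 of 10.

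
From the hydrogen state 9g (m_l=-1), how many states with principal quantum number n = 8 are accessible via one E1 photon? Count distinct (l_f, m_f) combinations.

6

E1 requires Δl = ±1, so l_f ∈ {3, 5}; with 0 ≤ l_f ≤ n_f−1 = 7, the allowed l_f values are {3, 5}.
For l_f = 3: m_f ∈ {m_i−1, m_i, m_i+1} ∩ [−3, 3] = {-2, -1, 0} → 3 states.
For l_f = 5: m_f ∈ {m_i−1, m_i, m_i+1} ∩ [−5, 5] = {-2, -1, 0} → 3 states.
Total: 6.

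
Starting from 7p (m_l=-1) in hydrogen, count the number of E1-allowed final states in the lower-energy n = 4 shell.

E1 requires Δl = ±1, so l_f ∈ {0, 2}; with 0 ≤ l_f ≤ n_f−1 = 3, the allowed l_f values are {0, 2}.
For l_f = 0: m_f ∈ {m_i−1, m_i, m_i+1} ∩ [−0, 0] = {0} → 1 state.
For l_f = 2: m_f ∈ {m_i−1, m_i, m_i+1} ∩ [−2, 2] = {-2, -1, 0} → 3 states.
Total: 4.

4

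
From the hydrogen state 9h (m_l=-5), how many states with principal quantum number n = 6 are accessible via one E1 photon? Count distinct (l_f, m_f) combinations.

1

E1 requires Δl = ±1, so l_f ∈ {4, 6}; with 0 ≤ l_f ≤ n_f−1 = 5, the allowed l_f values are {4}.
For l_f = 4: m_f ∈ {m_i−1, m_i, m_i+1} ∩ [−4, 4] = {-4} → 1 state.
Total: 1.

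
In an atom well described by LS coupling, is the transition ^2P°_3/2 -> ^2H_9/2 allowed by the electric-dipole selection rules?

forbidden

Parity must change: odd → even — satisfied.
ΔS = 0: S: 1/2 → 1/2 — satisfied.
ΔL = 0, ±1 (not L=0↔0): L: 1 → 5, ΔL = +4 — violated.
ΔJ = 0, ±1 (not J=0↔0): J: 3/2 → 9/2, ΔJ = +3 — violated.
Rule(s) violated: ΔL, ΔJ.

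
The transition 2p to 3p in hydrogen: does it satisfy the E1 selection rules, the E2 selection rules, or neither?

Δl = 1 − 1 = +0; l_i + l_f = 2.
E1 (Δl = ±1): not satisfied.
E2 (Δl = 0,±2, l_i+l_f ≥ 2): satisfied.

E2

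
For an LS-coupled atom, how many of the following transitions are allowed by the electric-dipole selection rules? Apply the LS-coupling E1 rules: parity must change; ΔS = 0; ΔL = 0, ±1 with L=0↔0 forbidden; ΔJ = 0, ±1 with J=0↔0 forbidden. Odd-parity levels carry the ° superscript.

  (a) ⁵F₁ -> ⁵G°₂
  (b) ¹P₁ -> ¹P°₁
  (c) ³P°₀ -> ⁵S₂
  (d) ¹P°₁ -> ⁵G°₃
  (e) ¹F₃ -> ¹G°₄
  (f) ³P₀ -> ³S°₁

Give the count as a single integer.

(a) allowed
(b) allowed
(c) forbidden (ΔS, ΔJ fail)
(d) forbidden (parity, ΔS, ΔL, ΔJ fail)
(e) allowed
(f) allowed
Total allowed: 4 of 6.

4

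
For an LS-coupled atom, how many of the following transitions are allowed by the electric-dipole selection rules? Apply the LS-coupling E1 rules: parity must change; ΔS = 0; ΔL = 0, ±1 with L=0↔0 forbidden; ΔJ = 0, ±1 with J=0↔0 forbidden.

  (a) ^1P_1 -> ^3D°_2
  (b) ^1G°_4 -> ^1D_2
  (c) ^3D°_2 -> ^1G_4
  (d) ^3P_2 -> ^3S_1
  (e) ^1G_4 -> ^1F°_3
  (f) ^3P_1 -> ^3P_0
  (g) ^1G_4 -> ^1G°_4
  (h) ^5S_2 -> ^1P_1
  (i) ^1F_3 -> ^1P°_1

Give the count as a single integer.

2

(a) forbidden (ΔS fails)
(b) forbidden (ΔL, ΔJ fail)
(c) forbidden (ΔS, ΔL, ΔJ fail)
(d) forbidden (parity fails)
(e) allowed
(f) forbidden (parity fails)
(g) allowed
(h) forbidden (parity, ΔS fail)
(i) forbidden (ΔL, ΔJ fail)
Total allowed: 2 of 9.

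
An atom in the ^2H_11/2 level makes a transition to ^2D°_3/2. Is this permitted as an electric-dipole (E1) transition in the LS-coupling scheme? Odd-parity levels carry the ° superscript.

Parity must change: even → odd — satisfied.
ΔS = 0: S: 1/2 → 1/2 — satisfied.
ΔL = 0, ±1 (not L=0↔0): L: 5 → 2, ΔL = -3 — violated.
ΔJ = 0, ±1 (not J=0↔0): J: 11/2 → 3/2, ΔJ = -4 — violated.
Rule(s) violated: ΔL, ΔJ.

forbidden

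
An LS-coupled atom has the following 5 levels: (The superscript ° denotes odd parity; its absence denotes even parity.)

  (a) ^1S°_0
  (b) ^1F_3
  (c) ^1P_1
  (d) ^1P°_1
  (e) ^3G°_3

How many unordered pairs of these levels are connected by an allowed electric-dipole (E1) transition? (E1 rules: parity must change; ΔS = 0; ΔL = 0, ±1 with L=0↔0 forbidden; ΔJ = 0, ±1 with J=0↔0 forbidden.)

2

(a)–(b): forbidden (ΔL, ΔJ).
(a)–(c): allowed.
(a)–(d): forbidden (parity).
(a)–(e): forbidden (parity, ΔS, ΔL, ΔJ).
(b)–(c): forbidden (parity, ΔL, ΔJ).
(b)–(d): forbidden (ΔL, ΔJ).
(b)–(e): forbidden (ΔS).
(c)–(d): allowed.
(c)–(e): forbidden (ΔS, ΔL, ΔJ).
(d)–(e): forbidden (parity, ΔS, ΔL, ΔJ).
Allowed pairs: 2 of 10.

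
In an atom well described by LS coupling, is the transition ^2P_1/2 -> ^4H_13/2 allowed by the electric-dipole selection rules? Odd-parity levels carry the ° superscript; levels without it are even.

Reading off the term symbols: S 1/2→3/2, L 1→5, J 1/2→13/2, parity even→even.
Parity must change: even → even — ✗.
ΔS = 0: S: 1/2 → 3/2 — ✗.
ΔL = 0, ±1 (not L=0↔0): L: 1 → 5, ΔL = +4 — ✗.
ΔJ = 0, ±1 (not J=0↔0): J: 1/2 → 13/2, ΔJ = +6 — ✗.
Rule(s) violated: parity, ΔS, ΔL, ΔJ.

forbidden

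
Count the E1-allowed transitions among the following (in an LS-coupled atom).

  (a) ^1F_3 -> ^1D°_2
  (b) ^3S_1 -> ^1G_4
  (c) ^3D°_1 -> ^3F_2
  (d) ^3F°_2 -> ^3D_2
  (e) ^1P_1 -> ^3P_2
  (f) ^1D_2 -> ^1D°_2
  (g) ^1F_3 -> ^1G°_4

(a) allowed
(b) forbidden (parity, ΔS, ΔL, ΔJ fail)
(c) allowed
(d) allowed
(e) forbidden (parity, ΔS fail)
(f) allowed
(g) allowed
Total allowed: 5 of 7.

5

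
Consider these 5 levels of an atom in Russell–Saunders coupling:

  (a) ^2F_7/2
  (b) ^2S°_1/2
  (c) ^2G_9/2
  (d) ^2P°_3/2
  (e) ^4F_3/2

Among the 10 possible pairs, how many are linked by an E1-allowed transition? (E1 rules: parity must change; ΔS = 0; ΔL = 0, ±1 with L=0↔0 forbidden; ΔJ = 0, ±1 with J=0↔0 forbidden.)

(a)–(b): forbidden (ΔL, ΔJ).
(a)–(c): forbidden (parity).
(a)–(d): forbidden (ΔL, ΔJ).
(a)–(e): forbidden (parity, ΔS, ΔJ).
(b)–(c): forbidden (ΔL, ΔJ).
(b)–(d): forbidden (parity).
(b)–(e): forbidden (ΔS, ΔL).
(c)–(d): forbidden (ΔL, ΔJ).
(c)–(e): forbidden (parity, ΔS, ΔJ).
(d)–(e): forbidden (ΔS, ΔL).
Allowed pairs: 0 of 10.

0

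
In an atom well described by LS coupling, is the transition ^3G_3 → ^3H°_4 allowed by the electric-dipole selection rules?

allowed

ΔJ = 0, ±1 (not J=0↔0): J: 3 → 4, ΔJ = +1 — ✓.
Parity must change: even → odd — ✓.
ΔS = 0: S: 1 → 1 — ✓.
ΔL = 0, ±1 (not L=0↔0): L: 4 → 5, ΔL = +1 — ✓.
All four E1 rules are satisfied.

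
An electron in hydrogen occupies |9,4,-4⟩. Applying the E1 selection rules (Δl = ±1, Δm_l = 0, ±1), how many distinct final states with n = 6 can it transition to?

E1 requires Δl = ±1, so l_f ∈ {3, 5}; with 0 ≤ l_f ≤ n_f−1 = 5, the allowed l_f values are {3, 5}.
For l_f = 3: m_f ∈ {m_i−1, m_i, m_i+1} ∩ [−3, 3] = {-3} → 1 state.
For l_f = 5: m_f ∈ {m_i−1, m_i, m_i+1} ∩ [−5, 5] = {-5, -4, -3} → 3 states.
Total: 4.

4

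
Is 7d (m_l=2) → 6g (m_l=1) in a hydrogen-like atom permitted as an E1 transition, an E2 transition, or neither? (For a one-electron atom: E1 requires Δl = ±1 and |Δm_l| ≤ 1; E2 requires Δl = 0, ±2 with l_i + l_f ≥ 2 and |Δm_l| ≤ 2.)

Δl = 4 − 2 = +2; l_i + l_f = 6.
Δm_l = -1.
E1 (Δl = ±1, |Δm_l| ≤ 1): not satisfied.
E2 (Δl = 0,±2, l_i+l_f ≥ 2, |Δm_l| ≤ 2): satisfied.

E2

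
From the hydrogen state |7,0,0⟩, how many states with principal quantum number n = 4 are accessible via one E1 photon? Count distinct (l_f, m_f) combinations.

E1 requires Δl = ±1, so l_f ∈ {-1, 1}; with 0 ≤ l_f ≤ n_f−1 = 3, the allowed l_f values are {1}.
For l_f = 1: m_f ∈ {m_i−1, m_i, m_i+1} ∩ [−1, 1] = {-1, 0, 1} → 3 states.
Total: 3.

3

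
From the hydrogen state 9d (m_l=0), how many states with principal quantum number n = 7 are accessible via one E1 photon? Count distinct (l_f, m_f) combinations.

E1 requires Δl = ±1, so l_f ∈ {1, 3}; with 0 ≤ l_f ≤ n_f−1 = 6, the allowed l_f values are {1, 3}.
For l_f = 1: m_f ∈ {m_i−1, m_i, m_i+1} ∩ [−1, 1] = {-1, 0, 1} → 3 states.
For l_f = 3: m_f ∈ {m_i−1, m_i, m_i+1} ∩ [−3, 3] = {-1, 0, 1} → 3 states.
Total: 6.

6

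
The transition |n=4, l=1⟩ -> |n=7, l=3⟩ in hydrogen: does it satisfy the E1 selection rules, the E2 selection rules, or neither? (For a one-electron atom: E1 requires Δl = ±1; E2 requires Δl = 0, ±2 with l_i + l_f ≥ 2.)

Δl = 3 − 1 = +2; l_i + l_f = 4.
E1 (Δl = ±1): not satisfied.
E2 (Δl = 0,±2, l_i+l_f ≥ 2): satisfied.

E2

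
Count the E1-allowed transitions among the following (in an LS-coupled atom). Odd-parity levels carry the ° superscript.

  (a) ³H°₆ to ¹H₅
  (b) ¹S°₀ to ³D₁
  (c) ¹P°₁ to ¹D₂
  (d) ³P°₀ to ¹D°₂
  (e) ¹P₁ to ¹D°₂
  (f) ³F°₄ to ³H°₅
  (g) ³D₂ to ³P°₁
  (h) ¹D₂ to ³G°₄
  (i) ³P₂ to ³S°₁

(a) forbidden (ΔS fails)
(b) forbidden (ΔS, ΔL fail)
(c) allowed
(d) forbidden (parity, ΔS, ΔJ fail)
(e) allowed
(f) forbidden (parity, ΔL fail)
(g) allowed
(h) forbidden (ΔS, ΔL, ΔJ fail)
(i) allowed
Total allowed: 4 of 9.

4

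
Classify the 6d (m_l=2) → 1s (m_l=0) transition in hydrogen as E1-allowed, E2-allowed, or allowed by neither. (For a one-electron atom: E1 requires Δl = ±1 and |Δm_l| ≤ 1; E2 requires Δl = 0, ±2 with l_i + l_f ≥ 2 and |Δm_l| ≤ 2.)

E2

Δl = 0 − 2 = -2; l_i + l_f = 2.
Δm_l = -2.
E1 (Δl = ±1, |Δm_l| ≤ 1): not satisfied.
E2 (Δl = 0,±2, l_i+l_f ≥ 2, |Δm_l| ≤ 2): satisfied.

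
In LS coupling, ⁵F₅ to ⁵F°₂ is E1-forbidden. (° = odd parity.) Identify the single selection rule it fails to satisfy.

the ΔJ = 0, ±1 rule

Initial level: S=2, L=3, J=5, parity even. Final level: S=2, L=3, J=2, parity odd.
Parity must change: even → odd — satisfied.
ΔS = 0: S: 2 → 2 — satisfied.
ΔL = 0, ±1 (not L=0↔0): L: 3 → 3, ΔL = +0 — satisfied.
ΔJ = 0, ±1 (not J=0↔0): J: 5 → 2, ΔJ = -3 — violated.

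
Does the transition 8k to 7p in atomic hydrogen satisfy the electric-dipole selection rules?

forbidden

Δl = 1 − 7 = -6; the E1 rule Δl = ±1 is fails.
The transition is electric-dipole forbidden.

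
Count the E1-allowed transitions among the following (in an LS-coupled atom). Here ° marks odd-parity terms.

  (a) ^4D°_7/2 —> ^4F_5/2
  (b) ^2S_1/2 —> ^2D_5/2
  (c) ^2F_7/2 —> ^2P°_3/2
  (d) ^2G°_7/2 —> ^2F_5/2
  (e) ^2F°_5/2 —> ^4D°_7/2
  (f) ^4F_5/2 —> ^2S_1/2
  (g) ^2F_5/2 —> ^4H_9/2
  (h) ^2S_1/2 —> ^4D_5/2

(a) allowed
(b) forbidden (parity, ΔL, ΔJ fail)
(c) forbidden (ΔL, ΔJ fail)
(d) allowed
(e) forbidden (parity, ΔS fail)
(f) forbidden (parity, ΔS, ΔL, ΔJ fail)
(g) forbidden (parity, ΔS, ΔL, ΔJ fail)
(h) forbidden (parity, ΔS, ΔL, ΔJ fail)
Total allowed: 2 of 8.

2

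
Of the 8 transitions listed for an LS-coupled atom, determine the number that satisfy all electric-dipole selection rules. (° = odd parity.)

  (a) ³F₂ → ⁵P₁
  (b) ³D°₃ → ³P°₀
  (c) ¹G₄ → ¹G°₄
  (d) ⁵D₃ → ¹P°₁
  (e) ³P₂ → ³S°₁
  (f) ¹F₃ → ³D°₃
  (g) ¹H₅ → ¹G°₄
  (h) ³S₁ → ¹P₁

(a) forbidden (parity, ΔS, ΔL fail)
(b) forbidden (parity, ΔJ fail)
(c) allowed
(d) forbidden (ΔS, ΔJ fail)
(e) allowed
(f) forbidden (ΔS fails)
(g) allowed
(h) forbidden (parity, ΔS fail)
Total allowed: 3 of 8.

3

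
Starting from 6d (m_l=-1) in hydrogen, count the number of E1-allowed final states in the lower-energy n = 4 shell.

E1 requires Δl = ±1, so l_f ∈ {1, 3}; with 0 ≤ l_f ≤ n_f−1 = 3, the allowed l_f values are {1, 3}.
For l_f = 1: m_f ∈ {m_i−1, m_i, m_i+1} ∩ [−1, 1] = {-1, 0} → 2 states.
For l_f = 3: m_f ∈ {m_i−1, m_i, m_i+1} ∩ [−3, 3] = {-2, -1, 0} → 3 states.
Total: 5.

5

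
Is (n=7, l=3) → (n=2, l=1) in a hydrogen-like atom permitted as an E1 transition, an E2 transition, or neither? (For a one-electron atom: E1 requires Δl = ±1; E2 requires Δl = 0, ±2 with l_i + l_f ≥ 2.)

E2

Δl = 1 − 3 = -2; l_i + l_f = 4.
E1 (Δl = ±1): not satisfied.
E2 (Δl = 0,±2, l_i+l_f ≥ 2): satisfied.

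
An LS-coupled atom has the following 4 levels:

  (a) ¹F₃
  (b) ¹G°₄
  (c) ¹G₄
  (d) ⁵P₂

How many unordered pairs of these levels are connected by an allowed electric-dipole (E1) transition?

2

(a)–(b): allowed.
(a)–(c): forbidden (parity).
(a)–(d): forbidden (parity, ΔS, ΔL).
(b)–(c): allowed.
(b)–(d): forbidden (ΔS, ΔL, ΔJ).
(c)–(d): forbidden (parity, ΔS, ΔL, ΔJ).
Allowed pairs: 2 of 6.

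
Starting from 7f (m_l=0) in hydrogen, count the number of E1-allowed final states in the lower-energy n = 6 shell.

6

E1 requires Δl = ±1, so l_f ∈ {2, 4}; with 0 ≤ l_f ≤ n_f−1 = 5, the allowed l_f values are {2, 4}.
For l_f = 2: m_f ∈ {m_i−1, m_i, m_i+1} ∩ [−2, 2] = {-1, 0, 1} → 3 states.
For l_f = 4: m_f ∈ {m_i−1, m_i, m_i+1} ∩ [−4, 4] = {-1, 0, 1} → 3 states.
Total: 6.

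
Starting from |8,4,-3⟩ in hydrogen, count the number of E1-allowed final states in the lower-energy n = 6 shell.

5

E1 requires Δl = ±1, so l_f ∈ {3, 5}; with 0 ≤ l_f ≤ n_f−1 = 5, the allowed l_f values are {3, 5}.
For l_f = 3: m_f ∈ {m_i−1, m_i, m_i+1} ∩ [−3, 3] = {-3, -2} → 2 states.
For l_f = 5: m_f ∈ {m_i−1, m_i, m_i+1} ∩ [−5, 5] = {-4, -3, -2} → 3 states.
Total: 5.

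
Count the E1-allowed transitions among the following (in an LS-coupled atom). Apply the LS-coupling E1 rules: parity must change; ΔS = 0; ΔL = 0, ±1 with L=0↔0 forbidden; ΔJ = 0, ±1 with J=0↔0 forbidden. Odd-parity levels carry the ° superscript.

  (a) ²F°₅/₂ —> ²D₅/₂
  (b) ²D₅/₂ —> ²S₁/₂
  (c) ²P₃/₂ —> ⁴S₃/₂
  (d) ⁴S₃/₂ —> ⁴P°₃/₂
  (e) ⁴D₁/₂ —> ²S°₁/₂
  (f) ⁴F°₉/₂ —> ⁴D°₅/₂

2

(a) allowed
(b) forbidden (parity, ΔL, ΔJ fail)
(c) forbidden (parity, ΔS fail)
(d) allowed
(e) forbidden (ΔS, ΔL fail)
(f) forbidden (parity, ΔJ fail)
Total allowed: 2 of 6.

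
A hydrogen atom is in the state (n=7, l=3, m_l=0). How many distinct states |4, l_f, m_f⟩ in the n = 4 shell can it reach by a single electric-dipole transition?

E1 requires Δl = ±1, so l_f ∈ {2, 4}; with 0 ≤ l_f ≤ n_f−1 = 3, the allowed l_f values are {2}.
For l_f = 2: m_f ∈ {m_i−1, m_i, m_i+1} ∩ [−2, 2] = {-1, 0, 1} → 3 states.
Total: 3.

3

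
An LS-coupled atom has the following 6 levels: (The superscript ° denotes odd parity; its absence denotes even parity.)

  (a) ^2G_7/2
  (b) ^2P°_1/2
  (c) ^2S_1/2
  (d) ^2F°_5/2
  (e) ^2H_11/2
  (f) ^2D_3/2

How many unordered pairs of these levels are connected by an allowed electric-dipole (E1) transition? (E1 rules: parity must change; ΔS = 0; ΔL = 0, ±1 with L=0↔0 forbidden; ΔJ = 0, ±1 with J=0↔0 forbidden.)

(a)–(b): forbidden (ΔL, ΔJ).
(a)–(c): forbidden (parity, ΔL, ΔJ).
(a)–(d): allowed.
(a)–(e): forbidden (parity, ΔJ).
(a)–(f): forbidden (parity, ΔL, ΔJ).
(b)–(c): allowed.
(b)–(d): forbidden (parity, ΔL, ΔJ).
(b)–(e): forbidden (ΔL, ΔJ).
(b)–(f): allowed.
(c)–(d): forbidden (ΔL, ΔJ).
(c)–(e): forbidden (parity, ΔL, ΔJ).
(c)–(f): forbidden (parity, ΔL).
(d)–(e): forbidden (ΔL, ΔJ).
(d)–(f): allowed.
(e)–(f): forbidden (parity, ΔL, ΔJ).
Allowed pairs: 4 of 15.

4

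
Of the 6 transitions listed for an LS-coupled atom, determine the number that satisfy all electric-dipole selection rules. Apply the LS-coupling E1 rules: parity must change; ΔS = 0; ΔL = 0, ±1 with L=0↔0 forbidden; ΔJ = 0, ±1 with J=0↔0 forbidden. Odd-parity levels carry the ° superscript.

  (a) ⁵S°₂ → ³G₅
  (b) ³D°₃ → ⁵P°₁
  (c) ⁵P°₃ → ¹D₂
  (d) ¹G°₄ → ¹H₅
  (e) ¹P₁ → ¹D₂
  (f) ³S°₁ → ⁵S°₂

1

(a) forbidden (ΔS, ΔL, ΔJ fail)
(b) forbidden (parity, ΔS, ΔJ fail)
(c) forbidden (ΔS fails)
(d) allowed
(e) forbidden (parity fails)
(f) forbidden (parity, ΔS, ΔL fail)
Total allowed: 1 of 6.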